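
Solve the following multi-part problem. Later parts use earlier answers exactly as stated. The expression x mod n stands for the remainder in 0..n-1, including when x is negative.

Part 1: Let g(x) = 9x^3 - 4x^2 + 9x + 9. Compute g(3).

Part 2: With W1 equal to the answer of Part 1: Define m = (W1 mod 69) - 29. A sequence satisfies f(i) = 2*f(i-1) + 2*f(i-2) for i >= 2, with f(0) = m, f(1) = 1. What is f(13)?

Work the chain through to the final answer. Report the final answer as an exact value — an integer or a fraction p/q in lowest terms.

Part 1: 9*(3)^3 - 4*(3)^2 + 9*(3)^1 + 9 = (243) + (-36) + (27) + (9) = 243; answer 243
Part 2: W1 = 243; m = 7; f(2) = 2*(1) + 2*(7) = 16; iterating: f(2)=16, f(3)=34, f(4)=100, f(5)=268, f(6)=736, f(7)=2008, f(8)=5488, f(9)=14992, f(10)=40960, f(11)=111904, f(12)=305728, f(13)=835264; answer 835264

835264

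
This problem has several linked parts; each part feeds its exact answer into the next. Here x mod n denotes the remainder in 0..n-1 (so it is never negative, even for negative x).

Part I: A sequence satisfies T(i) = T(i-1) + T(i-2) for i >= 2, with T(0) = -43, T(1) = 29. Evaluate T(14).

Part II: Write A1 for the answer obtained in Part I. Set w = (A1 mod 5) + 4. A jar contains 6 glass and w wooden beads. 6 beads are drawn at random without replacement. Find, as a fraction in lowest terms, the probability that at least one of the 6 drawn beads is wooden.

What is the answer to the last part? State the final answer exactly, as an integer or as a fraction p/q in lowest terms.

3002/3003

Part I: T(2) = 1*(29) + 1*(-43) = -14; iterating: T(2)=-14, T(3)=15, T(4)=1, T(5)=16, T(6)=17, T(7)=33, T(8)=50, T(9)=83, T(10)=133, T(11)=216, T(12)=349, T(13)=565, T(14)=914; answer 914
Part II: A1 = 914; w = 8; total draws C(14,6) = 3003; complement C(6,6) = 1; favorable 3003 - 1 = 3002; P = 3002/3003; answer 3002/3003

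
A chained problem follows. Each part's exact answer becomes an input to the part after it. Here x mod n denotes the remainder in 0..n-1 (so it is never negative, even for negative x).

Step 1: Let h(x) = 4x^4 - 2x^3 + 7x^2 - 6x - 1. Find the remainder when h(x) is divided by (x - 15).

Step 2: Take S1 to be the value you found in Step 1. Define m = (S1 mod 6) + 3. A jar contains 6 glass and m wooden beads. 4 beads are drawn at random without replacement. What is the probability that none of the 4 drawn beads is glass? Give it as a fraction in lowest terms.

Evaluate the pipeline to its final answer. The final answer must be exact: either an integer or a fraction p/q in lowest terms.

Step 1: remainder = value at the root: 4*(15)^4 - 2*(15)^3 + 7*(15)^2 - 6*(15)^1 - 1 = (202500) + (-6750) + (1575) + (-90) + (-1) = 197234; answer 197234
Step 2: S1 = 197234; m = 5; total draws C(11,4) = 330; favorable C(5,4) = 5; P = 1/66; answer 1/66

1/66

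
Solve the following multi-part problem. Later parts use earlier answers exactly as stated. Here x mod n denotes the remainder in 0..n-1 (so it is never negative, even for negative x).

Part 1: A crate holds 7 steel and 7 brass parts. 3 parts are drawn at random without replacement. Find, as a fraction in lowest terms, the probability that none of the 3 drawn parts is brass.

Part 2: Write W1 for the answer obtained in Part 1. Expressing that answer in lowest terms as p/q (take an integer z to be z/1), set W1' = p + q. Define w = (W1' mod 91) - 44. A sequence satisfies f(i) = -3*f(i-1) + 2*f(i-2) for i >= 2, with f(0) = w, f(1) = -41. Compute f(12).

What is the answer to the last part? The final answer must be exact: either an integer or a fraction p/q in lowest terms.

48797437

Part 1: total draws C(14,3) = 364; favorable C(7,3) = 35; P = 5/52; answer 5/52
Part 2: W1 = 5/52; threaded value p + q = 57; w = 13; f(2) = -3*(-41) + 2*(13) = 149; iterating: f(2)=149, f(3)=-529, f(4)=1885, f(5)=-6713, f(6)=23909, f(7)=-85153, f(8)=303277, f(9)=-1080137, f(10)=3846965, f(11)=-13701169, f(12)=48797437; answer 48797437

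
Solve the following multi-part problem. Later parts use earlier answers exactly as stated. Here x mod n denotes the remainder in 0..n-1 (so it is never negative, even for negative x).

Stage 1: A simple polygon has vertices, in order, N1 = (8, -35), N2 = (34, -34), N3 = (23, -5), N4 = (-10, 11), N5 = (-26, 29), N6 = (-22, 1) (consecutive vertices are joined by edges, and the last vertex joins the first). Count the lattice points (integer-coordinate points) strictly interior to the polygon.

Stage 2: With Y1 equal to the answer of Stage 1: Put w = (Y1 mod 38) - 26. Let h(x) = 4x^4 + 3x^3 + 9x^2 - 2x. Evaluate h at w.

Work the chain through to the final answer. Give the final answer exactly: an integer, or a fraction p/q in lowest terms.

12

Stage 1: cross terms: (8*-34 - 34*-35)=918, (34*-5 - 23*-34)=612, (23*11 - -10*-5)=203, (-10*29 - -26*11)=-4, (-26*1 - -22*29)=612, (-22*-35 - 8*1)=762; twice the area = |3103| = 3103; area = 3103/2; boundary points = 1 + 1 + 1 + 2 + 4 + 6 = 15; strictly interior points = area - boundary/2 + 1 = 1545; answer 1545
Stage 2: Y1 = 1545; w = -1; 4*(-1)^4 + 3*(-1)^3 + 9*(-1)^2 - 2*(-1)^1 = (4) + (-3) + (9) + (2) = 12; answer 12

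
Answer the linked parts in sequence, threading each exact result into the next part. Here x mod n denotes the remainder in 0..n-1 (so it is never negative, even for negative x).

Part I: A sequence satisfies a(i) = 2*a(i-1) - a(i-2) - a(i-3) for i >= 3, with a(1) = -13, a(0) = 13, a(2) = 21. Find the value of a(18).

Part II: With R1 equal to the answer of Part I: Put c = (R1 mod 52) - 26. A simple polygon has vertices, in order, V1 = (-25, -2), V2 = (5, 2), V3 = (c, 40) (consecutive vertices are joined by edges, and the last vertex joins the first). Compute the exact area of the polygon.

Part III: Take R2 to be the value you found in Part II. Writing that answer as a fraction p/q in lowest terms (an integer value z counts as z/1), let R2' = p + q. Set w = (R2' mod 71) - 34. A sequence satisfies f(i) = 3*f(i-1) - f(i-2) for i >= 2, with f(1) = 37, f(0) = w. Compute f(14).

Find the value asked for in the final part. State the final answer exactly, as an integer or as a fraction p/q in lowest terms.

15764976

Part I: a(3) = 2*(21) - 1*(-13) - 1*(13) = 42; iterating: a(3)=42, a(4)=76, a(5)=89, a(6)=60, a(7)=-45, a(8)=-239, a(9)=-493, a(10)=-702, a(11)=-672, a(12)=-149, a(13)=1076, a(14)=2973, a(15)=5019, a(16)=5989, a(17)=3986, a(18)=-3036; answer -3036
Part II: R1 = -3036; c = 6; cross terms: (-25*2 - 5*-2)=-40, (5*40 - 6*2)=188, (6*-2 - -25*40)=988; twice the area = |1136| = 1136; area = 568; answer 568
Part III: R2 = 568; threaded value p + q = 569; w = -33; f(2) = 3*(37) - 1*(-33) = 144; iterating: f(2)=144, f(3)=395, f(4)=1041, f(5)=2728, f(6)=7143, f(7)=18701, f(8)=48960, f(9)=128179, f(10)=335577, f(11)=878552, f(12)=2300079, f(13)=6021685, f(14)=15764976; answer 15764976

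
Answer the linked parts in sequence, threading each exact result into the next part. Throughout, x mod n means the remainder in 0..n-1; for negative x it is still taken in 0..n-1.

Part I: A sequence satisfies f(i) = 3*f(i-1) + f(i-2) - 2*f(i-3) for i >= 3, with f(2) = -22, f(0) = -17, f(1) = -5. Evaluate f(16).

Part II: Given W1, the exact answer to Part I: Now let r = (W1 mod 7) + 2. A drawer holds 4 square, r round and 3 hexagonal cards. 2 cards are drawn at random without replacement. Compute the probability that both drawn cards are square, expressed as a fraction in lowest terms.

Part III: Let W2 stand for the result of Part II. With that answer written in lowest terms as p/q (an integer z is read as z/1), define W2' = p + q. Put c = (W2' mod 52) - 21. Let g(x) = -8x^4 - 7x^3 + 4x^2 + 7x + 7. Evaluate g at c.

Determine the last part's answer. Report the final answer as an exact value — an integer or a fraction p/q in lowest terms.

-287427

Part I: f(3) = 3*(-22) + 1*(-5) - 2*(-17) = -37; iterating: f(3)=-37, f(4)=-123, f(5)=-362, f(6)=-1135, f(7)=-3521, f(8)=-10974, f(9)=-34173, f(10)=-106451, f(11)=-331578, f(12)=-1032839, f(13)=-3217193, f(14)=-10021262, f(15)=-31215301, f(16)=-97232779; answer -97232779
Part II: W1 = -97232779; r = 2; total draws C(9,2) = 36; favorable C(4,2) = 6; P = 1/6; answer 1/6
Part III: W2 = 1/6; threaded value p + q = 7; c = -14; -8*(-14)^4 - 7*(-14)^3 + 4*(-14)^2 + 7*(-14)^1 + 7 = (-307328) + (19208) + (784) + (-98) + (7) = -287427; answer -287427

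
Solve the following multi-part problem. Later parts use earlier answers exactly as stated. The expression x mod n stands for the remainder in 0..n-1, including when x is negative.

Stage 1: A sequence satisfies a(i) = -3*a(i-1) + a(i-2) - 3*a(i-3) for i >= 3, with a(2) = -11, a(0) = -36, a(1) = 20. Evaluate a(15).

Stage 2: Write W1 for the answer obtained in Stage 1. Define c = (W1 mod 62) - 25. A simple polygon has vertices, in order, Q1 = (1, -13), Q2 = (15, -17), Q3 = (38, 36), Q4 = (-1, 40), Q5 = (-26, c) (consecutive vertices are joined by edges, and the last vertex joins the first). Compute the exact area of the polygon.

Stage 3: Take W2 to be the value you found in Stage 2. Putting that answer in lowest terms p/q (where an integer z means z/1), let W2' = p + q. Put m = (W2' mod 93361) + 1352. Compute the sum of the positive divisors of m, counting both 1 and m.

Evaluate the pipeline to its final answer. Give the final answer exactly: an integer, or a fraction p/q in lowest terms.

Stage 1: a(3) = -3*(-11) + 1*(20) - 3*(-36) = 161; iterating: a(3)=161, a(4)=-554, a(5)=1856, a(6)=-6605, a(7)=23333, a(8)=-82172, a(9)=289664, a(10)=-1021163, a(11)=3599669, a(12)=-12689162, a(13)=44730644, a(14)=-157680101, a(15)=555838433; answer 555838433
Stage 2: W1 = 555838433; c = -24; cross terms: (1*-17 - 15*-13)=178, (15*36 - 38*-17)=1186, (38*40 - -1*36)=1556, (-1*-24 - -26*40)=1064, (-26*-13 - 1*-24)=362; twice the area = |4346| = 4346; area = 2173; answer 2173
Stage 3: W2 = 2173; threaded value p + q = 2174; m = 3526; 3526 = 2 * 41 * 43; sigma = (1 + 2) * (1 + 41) * (1 + 43) = 3 * 42 * 44 = 5544; answer 5544

5544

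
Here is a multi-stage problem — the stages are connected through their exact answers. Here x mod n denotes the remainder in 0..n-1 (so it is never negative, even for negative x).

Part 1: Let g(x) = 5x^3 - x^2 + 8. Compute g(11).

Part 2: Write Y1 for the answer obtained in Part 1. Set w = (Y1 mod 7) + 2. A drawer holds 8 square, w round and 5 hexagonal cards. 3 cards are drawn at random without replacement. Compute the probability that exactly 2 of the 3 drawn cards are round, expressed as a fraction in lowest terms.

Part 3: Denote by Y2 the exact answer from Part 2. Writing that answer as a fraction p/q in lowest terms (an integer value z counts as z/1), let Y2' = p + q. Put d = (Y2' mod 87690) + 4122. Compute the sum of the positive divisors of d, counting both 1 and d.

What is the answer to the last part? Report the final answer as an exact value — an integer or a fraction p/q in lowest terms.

Part 1: 5*(11)^3 - 1*(11)^2 + 8 = (6655) + (-121) + (8) = 6542; answer 6542
Part 2: Y1 = 6542; w = 6; total draws C(19,3) = 969; favorable C(6,2)*C(13,1) = 195; P = 65/323; answer 65/323
Part 3: Y2 = 65/323; threaded value p + q = 388; d = 4510; 4510 = 2 * 5 * 11 * 41; sigma = (1 + 2) * (1 + 5) * (1 + 11) * (1 + 41) = 3 * 6 * 12 * 42 = 9072; answer 9072

9072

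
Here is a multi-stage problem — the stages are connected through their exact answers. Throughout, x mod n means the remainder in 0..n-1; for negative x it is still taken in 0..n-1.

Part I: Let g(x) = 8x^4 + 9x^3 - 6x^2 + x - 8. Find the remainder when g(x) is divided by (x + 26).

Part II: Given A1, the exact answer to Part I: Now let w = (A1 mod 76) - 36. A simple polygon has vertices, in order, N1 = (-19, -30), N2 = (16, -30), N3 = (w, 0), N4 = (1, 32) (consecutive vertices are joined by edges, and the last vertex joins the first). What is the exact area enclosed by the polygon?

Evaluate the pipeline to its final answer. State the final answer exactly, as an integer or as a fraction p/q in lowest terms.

Part I: remainder = value at the root: 8*(-26)^4 + 9*(-26)^3 - 6*(-26)^2 + 1*(-26)^1 - 8 = (3655808) + (-158184) + (-4056) + (-26) + (-8) = 3493534; answer 3493534
Part II: A1 = 3493534; w = 6; cross terms: (-19*-30 - 16*-30)=1050, (16*0 - 6*-30)=180, (6*32 - 1*0)=192, (1*-30 - -19*32)=578; twice the area = |2000| = 2000; area = 1000; answer 1000

1000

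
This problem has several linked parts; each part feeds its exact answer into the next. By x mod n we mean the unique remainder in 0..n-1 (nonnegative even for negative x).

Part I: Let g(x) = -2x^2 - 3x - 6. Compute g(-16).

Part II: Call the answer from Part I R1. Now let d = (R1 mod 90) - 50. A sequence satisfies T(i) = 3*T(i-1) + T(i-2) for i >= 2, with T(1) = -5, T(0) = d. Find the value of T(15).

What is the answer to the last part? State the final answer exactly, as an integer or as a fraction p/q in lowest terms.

Part I: -2*(-16)^2 - 3*(-16)^1 - 6 = (-512) + (48) + (-6) = -470; answer -470
Part II: R1 = -470; d = 20; T(2) = 3*(-5) + 1*(20) = 5; iterating: T(2)=5, T(3)=10, T(4)=35, T(5)=115, T(6)=380, T(7)=1255, T(8)=4145, T(9)=13690, T(10)=45215, T(11)=149335, T(12)=493220, T(13)=1628995, T(14)=5380205, T(15)=17769610; answer 17769610

17769610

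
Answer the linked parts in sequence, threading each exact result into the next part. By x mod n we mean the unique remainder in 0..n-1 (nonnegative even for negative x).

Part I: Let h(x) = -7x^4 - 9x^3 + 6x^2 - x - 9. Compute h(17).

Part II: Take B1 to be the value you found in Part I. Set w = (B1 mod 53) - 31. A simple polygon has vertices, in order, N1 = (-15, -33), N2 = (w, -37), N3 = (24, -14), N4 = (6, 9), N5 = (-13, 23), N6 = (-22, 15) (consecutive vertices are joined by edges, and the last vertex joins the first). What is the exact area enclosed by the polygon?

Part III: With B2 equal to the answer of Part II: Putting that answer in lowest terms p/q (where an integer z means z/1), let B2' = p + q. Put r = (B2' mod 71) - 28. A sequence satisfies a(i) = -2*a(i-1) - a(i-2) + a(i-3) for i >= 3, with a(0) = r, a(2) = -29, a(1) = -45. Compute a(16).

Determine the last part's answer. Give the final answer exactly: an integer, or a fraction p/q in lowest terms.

Part I: -7*(17)^4 - 9*(17)^3 + 6*(17)^2 - 1*(17)^1 - 9 = (-584647) + (-44217) + (1734) + (-17) + (-9) = -627156; answer -627156
Part II: B1 = -627156; w = 15; cross terms: (-15*-37 - 15*-33)=1050, (15*-14 - 24*-37)=678, (24*9 - 6*-14)=300, (6*23 - -13*9)=255, (-13*15 - -22*23)=311, (-22*-33 - -15*15)=951; twice the area = |3545| = 3545; area = 3545/2; answer 3545/2
Part III: B2 = 3545/2; threaded value p + q = 3547; r = 40; a(3) = -2*(-29) - 1*(-45) + 1*(40) = 143; iterating: a(3)=143, a(4)=-302, a(5)=432, a(6)=-419, a(7)=104, a(8)=643, a(9)=-1809, a(10)=3079, a(11)=-3706, a(12)=2524, a(13)=1737, a(14)=-9704, a(15)=20195, a(16)=-28949; answer -28949

-28949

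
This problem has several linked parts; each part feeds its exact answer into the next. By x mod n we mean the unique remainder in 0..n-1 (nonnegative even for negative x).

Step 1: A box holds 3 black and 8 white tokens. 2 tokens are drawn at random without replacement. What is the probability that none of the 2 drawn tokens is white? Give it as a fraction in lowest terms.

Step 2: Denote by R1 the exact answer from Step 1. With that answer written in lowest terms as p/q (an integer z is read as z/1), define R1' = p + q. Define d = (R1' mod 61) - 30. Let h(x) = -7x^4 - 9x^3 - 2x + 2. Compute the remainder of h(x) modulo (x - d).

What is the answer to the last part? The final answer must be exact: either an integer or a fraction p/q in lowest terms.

-4500214

Step 1: total draws C(11,2) = 55; favorable C(3,2) = 3; P = 3/55; answer 3/55
Step 2: R1 = 3/55; threaded value p + q = 58; d = 28; remainder = value at the root: -7*(28)^4 - 9*(28)^3 - 2*(28)^1 + 2 = (-4302592) + (-197568) + (-56) + (2) = -4500214; answer -4500214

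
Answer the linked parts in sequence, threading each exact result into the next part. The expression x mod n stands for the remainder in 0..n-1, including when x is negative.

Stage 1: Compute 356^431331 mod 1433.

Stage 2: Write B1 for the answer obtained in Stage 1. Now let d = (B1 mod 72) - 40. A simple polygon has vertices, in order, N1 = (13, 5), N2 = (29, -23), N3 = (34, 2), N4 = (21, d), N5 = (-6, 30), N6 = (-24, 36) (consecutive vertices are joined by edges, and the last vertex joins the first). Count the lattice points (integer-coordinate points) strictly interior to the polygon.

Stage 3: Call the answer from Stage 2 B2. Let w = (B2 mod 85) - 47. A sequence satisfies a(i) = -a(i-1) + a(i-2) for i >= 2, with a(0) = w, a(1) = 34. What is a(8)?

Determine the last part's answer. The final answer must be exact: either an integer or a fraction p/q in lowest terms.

Stage 1: squarings mod 1433: 356^1=356, 356^2=632, 356^4=1050, 356^8=523, 356^16=1259, 356^32=183, 356^64=530, 356^128=32, 356^256=1024, 356^512=1053, 356^1024=1100, 356^2048=548, 356^4096=807, 356^8192=667, 356^16384=659, 356^32768=82, 356^65536=992, 356^131072=1026, 356^262144=854; 356^431331 = 356^1 * 356^2 * 356^32 * 356^64 * 356^128 * 356^1024 * 356^4096 * 356^32768 * 356^131072 * 356^262144 = 214 (mod 1433); answer 214
Stage 2: B1 = 214; d = 30; cross terms: (13*-23 - 29*5)=-444, (29*2 - 34*-23)=840, (34*30 - 21*2)=978, (21*30 - -6*30)=810, (-6*36 - -24*30)=504, (-24*5 - 13*36)=-588; twice the area = |2100| = 2100; area = 1050; boundary points = 4 + 5 + 1 + 27 + 6 + 1 = 44; strictly interior points = area - boundary/2 + 1 = 1029; answer 1029
Stage 3: B2 = 1029; w = -38; a(2) = -1*(34) + 1*(-38) = -72; iterating: a(2)=-72, a(3)=106, a(4)=-178, a(5)=284, a(6)=-462, a(7)=746, a(8)=-1208; answer -1208

-1208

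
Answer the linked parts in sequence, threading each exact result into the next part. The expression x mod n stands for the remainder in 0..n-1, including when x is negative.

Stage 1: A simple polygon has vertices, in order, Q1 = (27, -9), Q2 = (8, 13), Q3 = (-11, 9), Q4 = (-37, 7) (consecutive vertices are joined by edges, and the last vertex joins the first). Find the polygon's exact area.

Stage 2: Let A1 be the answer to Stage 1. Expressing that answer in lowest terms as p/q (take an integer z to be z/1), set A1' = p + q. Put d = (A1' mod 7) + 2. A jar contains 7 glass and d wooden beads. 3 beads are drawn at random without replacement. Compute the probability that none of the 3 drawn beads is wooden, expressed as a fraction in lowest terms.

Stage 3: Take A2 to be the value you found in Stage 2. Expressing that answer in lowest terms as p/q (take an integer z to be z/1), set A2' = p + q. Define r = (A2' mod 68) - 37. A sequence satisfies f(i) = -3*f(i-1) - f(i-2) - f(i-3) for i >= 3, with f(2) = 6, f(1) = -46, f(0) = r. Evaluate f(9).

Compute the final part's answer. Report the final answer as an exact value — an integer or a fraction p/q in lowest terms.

Stage 1: cross terms: (27*13 - 8*-9)=423, (8*9 - -11*13)=215, (-11*7 - -37*9)=256, (-37*-9 - 27*7)=144; twice the area = |1038| = 1038; area = 519; answer 519
Stage 2: A1 = 519; threaded value p + q = 520; d = 4; total draws C(11,3) = 165; favorable C(7,3) = 35; P = 7/33; answer 7/33
Stage 3: A2 = 7/33; threaded value p + q = 40; r = 3; f(3) = -3*(6) - 1*(-46) - 1*(3) = 25; iterating: f(3)=25, f(4)=-35, f(5)=74, f(6)=-212, f(7)=597, f(8)=-1653, f(9)=4574; answer 4574

4574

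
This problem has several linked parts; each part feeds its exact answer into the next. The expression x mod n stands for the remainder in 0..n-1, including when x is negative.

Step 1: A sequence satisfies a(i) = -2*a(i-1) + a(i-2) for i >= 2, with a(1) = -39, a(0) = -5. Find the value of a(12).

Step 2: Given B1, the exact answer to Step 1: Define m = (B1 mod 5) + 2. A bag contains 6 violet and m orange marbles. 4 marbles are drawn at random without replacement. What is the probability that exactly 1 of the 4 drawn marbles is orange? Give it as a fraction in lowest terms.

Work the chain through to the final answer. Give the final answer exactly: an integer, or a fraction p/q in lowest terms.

Step 1: a(2) = -2*(-39) + 1*(-5) = 73; iterating: a(2)=73, a(3)=-185, a(4)=443, a(5)=-1071, a(6)=2585, a(7)=-6241, a(8)=15067, a(9)=-36375, a(10)=87817, a(11)=-212009, a(12)=511835; answer 511835
Step 2: B1 = 511835; m = 2; total draws C(8,4) = 70; favorable C(2,1)*C(6,3) = 40; P = 4/7; answer 4/7

4/7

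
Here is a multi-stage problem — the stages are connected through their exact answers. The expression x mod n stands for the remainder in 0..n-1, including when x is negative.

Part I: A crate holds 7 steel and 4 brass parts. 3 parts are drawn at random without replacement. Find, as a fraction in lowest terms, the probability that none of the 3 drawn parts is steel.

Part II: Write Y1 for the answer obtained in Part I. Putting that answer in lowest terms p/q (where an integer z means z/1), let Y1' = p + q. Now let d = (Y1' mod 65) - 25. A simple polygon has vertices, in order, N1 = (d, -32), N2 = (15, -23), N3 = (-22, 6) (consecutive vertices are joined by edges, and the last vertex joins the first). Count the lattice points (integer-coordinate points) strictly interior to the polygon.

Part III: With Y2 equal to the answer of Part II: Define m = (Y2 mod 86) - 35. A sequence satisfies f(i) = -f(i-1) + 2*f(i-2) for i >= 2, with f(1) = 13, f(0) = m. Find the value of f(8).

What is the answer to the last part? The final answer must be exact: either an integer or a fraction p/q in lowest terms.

-3427

Part I: total draws C(11,3) = 165; favorable C(4,3) = 4; P = 4/165; answer 4/165
Part II: Y1 = 4/165; threaded value p + q = 169; d = 14; cross terms: (14*-23 - 15*-32)=158, (15*6 - -22*-23)=-416, (-22*-32 - 14*6)=620; twice the area = |362| = 362; area = 181; boundary points = 1 + 1 + 2 = 4; strictly interior points = area - boundary/2 + 1 = 180; answer 180
Part III: Y2 = 180; m = -27; f(2) = -1*(13) + 2*(-27) = -67; iterating: f(2)=-67, f(3)=93, f(4)=-227, f(5)=413, f(6)=-867, f(7)=1693, f(8)=-3427; answer -3427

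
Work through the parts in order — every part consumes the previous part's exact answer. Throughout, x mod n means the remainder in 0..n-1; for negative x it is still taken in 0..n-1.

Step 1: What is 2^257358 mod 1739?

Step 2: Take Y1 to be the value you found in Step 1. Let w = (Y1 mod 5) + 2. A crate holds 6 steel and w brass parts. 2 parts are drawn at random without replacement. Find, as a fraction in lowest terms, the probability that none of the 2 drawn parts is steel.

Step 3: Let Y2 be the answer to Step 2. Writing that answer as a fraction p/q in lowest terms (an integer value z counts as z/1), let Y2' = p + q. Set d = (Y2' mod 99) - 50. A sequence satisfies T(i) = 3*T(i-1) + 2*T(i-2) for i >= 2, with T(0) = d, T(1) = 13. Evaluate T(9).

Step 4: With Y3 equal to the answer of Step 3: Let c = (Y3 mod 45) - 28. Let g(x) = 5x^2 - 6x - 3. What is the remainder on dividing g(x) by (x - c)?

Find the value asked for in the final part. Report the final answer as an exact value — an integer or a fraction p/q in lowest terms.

Step 1: squarings mod 1739: 2^1=2, 2^2=4, 2^4=16, 2^8=256, 2^16=1193, 2^32=747, 2^64=1529, 2^128=625, 2^256=1089, 2^512=1662, 2^1024=712, 2^2048=895, 2^4096=1085, 2^8192=1661, 2^16384=867, 2^32768=441, 2^65536=1452, 2^131072=636; 2^257358 = 2^2 * 2^4 * 2^8 * 2^64 * 2^256 * 2^1024 * 2^2048 * 2^8192 * 2^16384 * 2^32768 * 2^65536 * 2^131072 = 1343 (mod 1739); answer 1343
Step 2: Y1 = 1343; w = 5; total draws C(11,2) = 55; favorable C(5,2) = 10; P = 2/11; answer 2/11
Step 3: Y2 = 2/11; threaded value p + q = 13; d = -37; T(2) = 3*(13) + 2*(-37) = -35; iterating: T(2)=-35, T(3)=-79, T(4)=-307, T(5)=-1079, T(6)=-3851, T(7)=-13711, T(8)=-48835, T(9)=-173927; answer -173927
Step 4: Y3 = -173927; c = 15; remainder = value at the root: 5*(15)^2 - 6*(15)^1 - 3 = (1125) + (-90) + (-3) = 1032; answer 1032

1032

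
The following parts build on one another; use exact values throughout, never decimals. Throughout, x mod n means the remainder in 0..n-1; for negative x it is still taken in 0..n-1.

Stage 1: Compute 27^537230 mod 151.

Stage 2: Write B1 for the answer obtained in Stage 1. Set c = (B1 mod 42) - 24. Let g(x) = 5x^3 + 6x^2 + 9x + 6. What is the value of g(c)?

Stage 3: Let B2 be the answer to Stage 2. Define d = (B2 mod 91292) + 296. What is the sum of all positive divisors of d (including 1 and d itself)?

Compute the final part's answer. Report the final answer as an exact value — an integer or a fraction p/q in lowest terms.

186912

Stage 1: squarings mod 151: 27^1=27, 27^2=125, 27^4=72, 27^8=50, 27^16=84, 27^32=110, 27^64=20, 27^128=98, 27^256=91, 27^512=127, 27^1024=123, 27^2048=29, 27^4096=86, 27^8192=148, 27^16384=9, 27^32768=81, 27^65536=68, 27^131072=94, 27^262144=78, 27^524288=44; 27^537230 = 27^2 * 27^4 * 27^8 * 27^128 * 27^512 * 27^4096 * 27^8192 * 27^524288 = 19 (mod 151); answer 19
Stage 2: B1 = 19; c = -5; 5*(-5)^3 + 6*(-5)^2 + 9*(-5)^1 + 6 = (-625) + (150) + (-45) + (6) = -514; answer -514
Stage 3: B2 = -514; d = 91074; 91074 = 2 * 3 * 43 * 353; sigma = (1 + 2) * (1 + 3) * (1 + 43) * (1 + 353) = 3 * 4 * 44 * 354 = 186912; answer 186912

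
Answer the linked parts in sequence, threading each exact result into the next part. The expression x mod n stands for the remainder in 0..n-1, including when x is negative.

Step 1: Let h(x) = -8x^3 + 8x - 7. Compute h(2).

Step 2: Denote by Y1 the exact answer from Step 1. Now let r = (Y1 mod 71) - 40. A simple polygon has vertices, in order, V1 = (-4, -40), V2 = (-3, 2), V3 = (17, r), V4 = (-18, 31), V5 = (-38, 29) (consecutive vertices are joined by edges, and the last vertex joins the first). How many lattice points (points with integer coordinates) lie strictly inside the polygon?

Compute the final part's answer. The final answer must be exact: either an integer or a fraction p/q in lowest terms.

1144

Step 1: -8*(2)^3 + 8*(2)^1 - 7 = (-64) + (16) + (-7) = -55; answer -55
Step 2: Y1 = -55; r = -24; cross terms: (-4*2 - -3*-40)=-128, (-3*-24 - 17*2)=38, (17*31 - -18*-24)=95, (-18*29 - -38*31)=656, (-38*-40 - -4*29)=1636; twice the area = |2297| = 2297; area = 2297/2; boundary points = 1 + 2 + 5 + 2 + 1 = 11; strictly interior points = area - boundary/2 + 1 = 1144; answer 1144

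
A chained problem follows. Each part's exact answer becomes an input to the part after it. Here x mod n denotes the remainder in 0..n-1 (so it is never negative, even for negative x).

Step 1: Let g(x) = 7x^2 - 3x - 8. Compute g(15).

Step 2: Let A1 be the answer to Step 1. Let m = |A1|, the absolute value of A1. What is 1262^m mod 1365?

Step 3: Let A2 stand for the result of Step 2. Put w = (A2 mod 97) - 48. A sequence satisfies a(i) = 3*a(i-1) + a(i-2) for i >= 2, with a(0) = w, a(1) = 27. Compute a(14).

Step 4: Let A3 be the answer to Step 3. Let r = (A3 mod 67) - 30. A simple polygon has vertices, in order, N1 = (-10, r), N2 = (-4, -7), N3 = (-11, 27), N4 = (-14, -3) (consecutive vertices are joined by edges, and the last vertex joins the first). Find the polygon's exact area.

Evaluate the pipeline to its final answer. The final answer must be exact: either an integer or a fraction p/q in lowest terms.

33

Step 1: 7*(15)^2 - 3*(15)^1 - 8 = (1575) + (-45) + (-8) = 1522; answer 1522
Step 2: A1 = 1522; m = 1522; squarings mod 1365: 1262^1=1262, 1262^2=1054, 1262^4=1171, 1262^8=781, 1262^16=1171, 1262^32=781, 1262^64=1171, 1262^128=781, 1262^256=1171, 1262^512=781, 1262^1024=1171; 1262^1522 = 1262^2 * 1262^16 * 1262^32 * 1262^64 * 1262^128 * 1262^256 * 1262^1024 = 79 (mod 1365); answer 79
Step 3: A2 = 79; w = 31; a(2) = 3*(27) + 1*(31) = 112; iterating: a(2)=112, a(3)=363, a(4)=1201, a(5)=3966, a(6)=13099, a(7)=43263, a(8)=142888, a(9)=471927, a(10)=1558669, a(11)=5147934, a(12)=17002471, a(13)=56155347, a(14)=185468512; answer 185468512
Step 4: A3 = 185468512; r = 20; cross terms: (-10*-7 - -4*20)=150, (-4*27 - -11*-7)=-185, (-11*-3 - -14*27)=411, (-14*20 - -10*-3)=-310; twice the area = |66| = 66; area = 33; answer 33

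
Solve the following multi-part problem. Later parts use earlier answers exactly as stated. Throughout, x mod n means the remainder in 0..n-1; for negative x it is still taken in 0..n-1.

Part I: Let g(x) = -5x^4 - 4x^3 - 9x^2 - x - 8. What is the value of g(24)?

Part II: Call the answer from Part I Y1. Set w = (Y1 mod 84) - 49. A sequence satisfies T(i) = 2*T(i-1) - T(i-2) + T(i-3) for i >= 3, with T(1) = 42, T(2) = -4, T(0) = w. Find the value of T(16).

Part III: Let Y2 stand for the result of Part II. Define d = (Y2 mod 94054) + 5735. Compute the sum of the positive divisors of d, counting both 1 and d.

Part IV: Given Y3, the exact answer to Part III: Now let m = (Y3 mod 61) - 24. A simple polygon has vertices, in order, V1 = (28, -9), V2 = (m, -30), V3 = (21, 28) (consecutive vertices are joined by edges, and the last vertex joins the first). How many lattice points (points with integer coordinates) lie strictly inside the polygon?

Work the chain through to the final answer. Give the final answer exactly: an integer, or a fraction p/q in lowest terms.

516

Part I: -5*(24)^4 - 4*(24)^3 - 9*(24)^2 - 1*(24)^1 - 8 = (-1658880) + (-55296) + (-5184) + (-24) + (-8) = -1719392; answer -1719392
Part II: Y1 = -1719392; w = -45; T(3) = 2*(-4) - 1*(42) + 1*(-45) = -95; iterating: T(3)=-95, T(4)=-144, T(5)=-197, T(6)=-345, T(7)=-637, T(8)=-1126, T(9)=-1960, T(10)=-3431, T(11)=-6028, T(12)=-10585, T(13)=-18573, T(14)=-32589, T(15)=-57190, T(16)=-100364; answer -100364
Part III: Y2 = -100364; d = 93479; 93479 is prime, so its only divisors are 1 and 93479; sigma = 1 + 93479 = 93480; answer 93480
Part IV: Y3 = 93480; m = 4; cross terms: (28*-30 - 4*-9)=-804, (4*28 - 21*-30)=742, (21*-9 - 28*28)=-973; twice the area = |-1035| = 1035; area = 1035/2; boundary points = 3 + 1 + 1 = 5; strictly interior points = area - boundary/2 + 1 = 516; answer 516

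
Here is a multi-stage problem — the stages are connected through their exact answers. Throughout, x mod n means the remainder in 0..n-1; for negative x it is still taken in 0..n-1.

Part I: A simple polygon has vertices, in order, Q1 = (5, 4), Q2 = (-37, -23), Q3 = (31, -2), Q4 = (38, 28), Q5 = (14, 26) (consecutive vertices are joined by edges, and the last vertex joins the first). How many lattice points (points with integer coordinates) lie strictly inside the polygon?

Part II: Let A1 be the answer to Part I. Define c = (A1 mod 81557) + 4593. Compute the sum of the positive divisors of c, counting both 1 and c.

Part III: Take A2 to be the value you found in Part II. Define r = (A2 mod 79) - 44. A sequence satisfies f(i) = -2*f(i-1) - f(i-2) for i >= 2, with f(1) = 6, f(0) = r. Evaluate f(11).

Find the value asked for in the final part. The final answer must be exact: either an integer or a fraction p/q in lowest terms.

-124

Part I: cross terms: (5*-23 - -37*4)=33, (-37*-2 - 31*-23)=787, (31*28 - 38*-2)=944, (38*26 - 14*28)=596, (14*4 - 5*26)=-74; twice the area = |2286| = 2286; area = 1143; boundary points = 3 + 1 + 1 + 2 + 1 = 8; strictly interior points = area - boundary/2 + 1 = 1140; answer 1140
Part II: A1 = 1140; c = 5733; 5733 = 3^2 * 7^2 * 13; sigma = (1 + 3 + 9) * (1 + 7 + 49) * (1 + 13) = 13 * 57 * 14 = 10374; answer 10374
Part III: A2 = 10374; r = -19; f(2) = -2*(6) - 1*(-19) = 7; iterating: f(2)=7, f(3)=-20, f(4)=33, f(5)=-46, f(6)=59, f(7)=-72, f(8)=85, f(9)=-98, f(10)=111, f(11)=-124; answer -124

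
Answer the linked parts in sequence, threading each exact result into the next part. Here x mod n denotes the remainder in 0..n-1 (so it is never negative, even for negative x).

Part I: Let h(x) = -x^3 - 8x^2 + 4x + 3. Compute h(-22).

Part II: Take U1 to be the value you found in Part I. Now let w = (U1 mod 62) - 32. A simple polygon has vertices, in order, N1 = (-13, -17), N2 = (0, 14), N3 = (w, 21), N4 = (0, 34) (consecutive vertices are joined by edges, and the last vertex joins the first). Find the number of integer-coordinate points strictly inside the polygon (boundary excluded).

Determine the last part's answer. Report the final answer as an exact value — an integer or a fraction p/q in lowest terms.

Part I: -1*(-22)^3 - 8*(-22)^2 + 4*(-22)^1 + 3 = (10648) + (-3872) + (-88) + (3) = 6691; answer 6691
Part II: U1 = 6691; w = 25; cross terms: (-13*14 - 0*-17)=-182, (0*21 - 25*14)=-350, (25*34 - 0*21)=850, (0*-17 - -13*34)=442; twice the area = |760| = 760; area = 380; boundary points = 1 + 1 + 1 + 1 = 4; strictly interior points = area - boundary/2 + 1 = 379; answer 379

379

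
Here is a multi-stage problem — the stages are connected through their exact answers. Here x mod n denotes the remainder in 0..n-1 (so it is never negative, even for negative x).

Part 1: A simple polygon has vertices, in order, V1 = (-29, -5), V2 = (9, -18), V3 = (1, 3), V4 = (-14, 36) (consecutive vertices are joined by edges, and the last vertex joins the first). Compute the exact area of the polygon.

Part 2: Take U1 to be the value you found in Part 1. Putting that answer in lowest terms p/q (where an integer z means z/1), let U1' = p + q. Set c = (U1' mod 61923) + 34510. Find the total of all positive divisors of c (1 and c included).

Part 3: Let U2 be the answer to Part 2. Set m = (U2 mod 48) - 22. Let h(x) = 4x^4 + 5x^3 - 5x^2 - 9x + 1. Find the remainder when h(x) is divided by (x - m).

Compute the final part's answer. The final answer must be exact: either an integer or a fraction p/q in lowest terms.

3979

Part 1: cross terms: (-29*-18 - 9*-5)=567, (9*3 - 1*-18)=45, (1*36 - -14*3)=78, (-14*-5 - -29*36)=1114; twice the area = |1804| = 1804; area = 902; answer 902
Part 2: U1 = 902; threaded value p + q = 903; c = 35413; 35413 = 7 * 5059; sigma = (1 + 7) * (1 + 5059) = 8 * 5060 = 40480; answer 40480
Part 3: U2 = 40480; m = -6; remainder = value at the root: 4*(-6)^4 + 5*(-6)^3 - 5*(-6)^2 - 9*(-6)^1 + 1 = (5184) + (-1080) + (-180) + (54) + (1) = 3979; answer 3979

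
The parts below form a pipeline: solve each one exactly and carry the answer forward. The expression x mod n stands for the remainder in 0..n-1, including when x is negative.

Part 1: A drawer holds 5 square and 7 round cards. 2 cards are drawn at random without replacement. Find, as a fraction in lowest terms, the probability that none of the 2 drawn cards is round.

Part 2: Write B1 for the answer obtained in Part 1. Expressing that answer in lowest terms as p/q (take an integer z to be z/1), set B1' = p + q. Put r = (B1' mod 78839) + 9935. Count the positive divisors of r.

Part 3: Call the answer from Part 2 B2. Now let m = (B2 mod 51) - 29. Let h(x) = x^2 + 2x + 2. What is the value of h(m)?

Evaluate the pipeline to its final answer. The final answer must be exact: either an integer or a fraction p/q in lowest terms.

Part 1: total draws C(12,2) = 66; favorable C(5,2) = 10; P = 5/33; answer 5/33
Part 2: B1 = 5/33; threaded value p + q = 38; r = 9973; 9973 is prime, so its only divisors are 1 and 9973; count = 2; answer 2
Part 3: B2 = 2; m = -27; 1*(-27)^2 + 2*(-27)^1 + 2 = (729) + (-54) + (2) = 677; answer 677

677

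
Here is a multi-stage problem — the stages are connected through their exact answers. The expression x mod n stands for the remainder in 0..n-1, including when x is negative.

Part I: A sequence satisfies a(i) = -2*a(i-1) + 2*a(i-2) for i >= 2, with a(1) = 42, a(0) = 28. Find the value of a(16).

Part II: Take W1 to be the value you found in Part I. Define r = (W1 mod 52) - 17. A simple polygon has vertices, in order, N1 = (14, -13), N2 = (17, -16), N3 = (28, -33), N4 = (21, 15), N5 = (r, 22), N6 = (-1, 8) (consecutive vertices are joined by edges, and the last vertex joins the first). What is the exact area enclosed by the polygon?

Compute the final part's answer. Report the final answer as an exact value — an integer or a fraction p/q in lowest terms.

Part I: a(2) = -2*(42) + 2*(28) = -28; iterating: a(2)=-28, a(3)=140, a(4)=-336, a(5)=952, a(6)=-2576, a(7)=7056, a(8)=-19264, a(9)=52640, a(10)=-143808, a(11)=392896, a(12)=-1073408, a(13)=2932608, a(14)=-8012032, a(15)=21889280, a(16)=-59802624; answer -59802624
Part II: W1 = -59802624; r = 11; cross terms: (14*-16 - 17*-13)=-3, (17*-33 - 28*-16)=-113, (28*15 - 21*-33)=1113, (21*22 - 11*15)=297, (11*8 - -1*22)=110, (-1*-13 - 14*8)=-99; twice the area = |1305| = 1305; area = 1305/2; answer 1305/2

1305/2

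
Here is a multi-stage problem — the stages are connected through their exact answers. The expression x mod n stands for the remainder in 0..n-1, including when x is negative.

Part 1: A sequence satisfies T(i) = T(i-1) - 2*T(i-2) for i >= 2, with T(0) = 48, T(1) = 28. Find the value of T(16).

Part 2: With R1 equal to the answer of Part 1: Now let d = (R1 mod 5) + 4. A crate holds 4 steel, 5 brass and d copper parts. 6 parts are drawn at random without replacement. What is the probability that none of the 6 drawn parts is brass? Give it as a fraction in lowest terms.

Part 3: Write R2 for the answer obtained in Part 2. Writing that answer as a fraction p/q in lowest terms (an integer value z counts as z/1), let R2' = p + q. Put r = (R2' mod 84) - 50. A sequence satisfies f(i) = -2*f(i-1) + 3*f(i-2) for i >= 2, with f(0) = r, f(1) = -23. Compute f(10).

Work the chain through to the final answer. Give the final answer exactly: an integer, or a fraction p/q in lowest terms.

413341

Part 1: T(2) = 1*(28) - 2*(48) = -68; iterating: T(2)=-68, T(3)=-124, T(4)=12, T(5)=260, T(6)=236, T(7)=-284, T(8)=-756, T(9)=-188, T(10)=1324, T(11)=1700, T(12)=-948, T(13)=-4348, T(14)=-2452, T(15)=6244, T(16)=11148; answer 11148
Part 2: R1 = 11148; d = 7; total draws C(16,6) = 8008; favorable C(11,6) = 462; P = 3/52; answer 3/52
Part 3: R2 = 3/52; threaded value p + q = 55; r = 5; f(2) = -2*(-23) + 3*(5) = 61; iterating: f(2)=61, f(3)=-191, f(4)=565, f(5)=-1703, f(6)=5101, f(7)=-15311, f(8)=45925, f(9)=-137783, f(10)=413341; answer 413341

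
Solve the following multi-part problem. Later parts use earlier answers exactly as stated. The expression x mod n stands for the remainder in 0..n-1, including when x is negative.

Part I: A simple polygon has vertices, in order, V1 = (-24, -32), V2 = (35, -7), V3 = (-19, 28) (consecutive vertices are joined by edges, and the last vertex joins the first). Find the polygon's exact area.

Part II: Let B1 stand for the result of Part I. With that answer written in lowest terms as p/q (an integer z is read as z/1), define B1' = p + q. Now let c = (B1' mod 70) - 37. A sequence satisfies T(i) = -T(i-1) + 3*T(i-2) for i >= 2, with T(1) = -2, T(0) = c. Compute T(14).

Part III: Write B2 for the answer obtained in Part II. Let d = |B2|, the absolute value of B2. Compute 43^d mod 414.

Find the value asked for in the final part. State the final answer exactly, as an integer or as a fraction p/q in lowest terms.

49

Part I: cross terms: (-24*-7 - 35*-32)=1288, (35*28 - -19*-7)=847, (-19*-32 - -24*28)=1280; twice the area = |3415| = 3415; area = 3415/2; answer 3415/2
Part II: B1 = 3415/2; threaded value p + q = 3417; c = 20; T(2) = -1*(-2) + 3*(20) = 62; iterating: T(2)=62, T(3)=-68, T(4)=254, T(5)=-458, T(6)=1220, T(7)=-2594, T(8)=6254, T(9)=-14036, T(10)=32798, T(11)=-74906, T(12)=173300, T(13)=-398018, T(14)=917918; answer 917918
Part III: B2 = 917918; d = 917918; squarings mod 414: 43^1=43, 43^2=193, 43^4=403, 43^8=121, 43^16=151, 43^32=31, 43^64=133, 43^128=301, 43^256=349, 43^512=85, 43^1024=187, 43^2048=193, 43^4096=403, 43^8192=121, 43^16384=151, 43^32768=31, 43^65536=133, 43^131072=301, 43^262144=349, 43^524288=85; 43^917918 = 43^2 * 43^4 * 43^8 * 43^16 * 43^128 * 43^256 * 43^131072 * 43^262144 * 43^524288 = 49 (mod 414); answer 49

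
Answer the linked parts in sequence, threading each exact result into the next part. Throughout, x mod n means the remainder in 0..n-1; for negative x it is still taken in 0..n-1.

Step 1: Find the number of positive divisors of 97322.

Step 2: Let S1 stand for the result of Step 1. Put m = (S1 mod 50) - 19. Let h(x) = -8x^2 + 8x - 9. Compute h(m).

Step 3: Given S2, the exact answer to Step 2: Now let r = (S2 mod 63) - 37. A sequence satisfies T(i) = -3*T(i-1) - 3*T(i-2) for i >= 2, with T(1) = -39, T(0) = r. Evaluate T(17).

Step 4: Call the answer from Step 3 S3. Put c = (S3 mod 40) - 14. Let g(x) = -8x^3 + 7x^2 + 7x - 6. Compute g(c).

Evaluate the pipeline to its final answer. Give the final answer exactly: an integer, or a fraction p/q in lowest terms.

Step 1: 97322 = 2 * 48661; number of divisors = (1+1) * (1+1) = 4; answer 4
Step 2: S1 = 4; m = -15; -8*(-15)^2 + 8*(-15)^1 - 9 = (-1800) + (-120) + (-9) = -1929; answer -1929
Step 3: S2 = -1929; r = -13; T(2) = -3*(-39) - 3*(-13) = 156; iterating: T(2)=156, T(3)=-351, T(4)=585, T(5)=-702, T(6)=351, T(7)=1053, T(8)=-4212, T(9)=9477, T(10)=-15795, T(11)=18954, T(12)=-9477, T(13)=-28431, T(14)=113724, T(15)=-255879, T(16)=426465, T(17)=-511758; answer -511758
Step 4: S3 = -511758; c = -12; -8*(-12)^3 + 7*(-12)^2 + 7*(-12)^1 - 6 = (13824) + (1008) + (-84) + (-6) = 14742; answer 14742

14742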